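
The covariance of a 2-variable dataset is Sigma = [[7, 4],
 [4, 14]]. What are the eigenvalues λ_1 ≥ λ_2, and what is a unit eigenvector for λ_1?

Step 1 — characteristic polynomial of 2×2 Sigma:
  det(Sigma - λI) = λ² - trace · λ + det = 0.
  trace = 7 + 14 = 21, det = 7·14 - (4)² = 82.
Step 2 — discriminant:
  Δ = trace² - 4·det = 441 - 328 = 113.
Step 3 — eigenvalues:
  λ = (trace ± √Δ)/2 = (21 ± 10.6301)/2,
  λ_1 = 15.8151,  λ_2 = 5.1849.

Step 4 — unit eigenvector for λ_1: solve (Sigma - λ_1 I)v = 0. First row:
  (7 - 15.8151)·v_x + (4)·v_y = 0, i.e. (-8.8151)·v_x + (4)·v_y = 0,
  so v ∝ (b, λ_1 - a) = (4, 8.8151) = u.
  ||u|| = √((4)² + (8.8151)²) = √(93.7055) ≈ 9.6802,
  v_1 = u/||u|| ≈ (0.4132, 0.9106) (||v_1|| = 1).

λ_1 = 15.8151,  λ_2 = 5.1849;  v_1 ≈ (0.4132, 0.9106)


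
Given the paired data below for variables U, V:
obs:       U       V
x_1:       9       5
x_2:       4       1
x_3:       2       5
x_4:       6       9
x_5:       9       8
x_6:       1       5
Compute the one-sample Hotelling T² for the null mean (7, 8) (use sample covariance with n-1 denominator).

Step 1 — sample mean vector:
  mean(U) = (9 + 4 + 2 + 6 + 9 + 1) / 6 = 31/6 = 5.1667
  mean(V) = (5 + 1 + 5 + 9 + 8 + 5) / 6 = 33/6 = 5.5
  x̄ = (5.1667, 5.5),  deviation x̄ - mu_0 = (5.1667, 5.5) - (7, 8) = (-1.8333, -2.5).

Step 2 — sample covariance matrix, S[i,j] = (1/(n-1)) · Σ_k (x_{k,i} - mean_i) · (x_{k,j} - mean_j), divisor n-1 = 5:
  S[U,U] = ((3.8333)·(3.8333) + (-1.1667)·(-1.1667) + (-3.1667)·(-3.1667) + (0.8333)·(0.8333) + (3.8333)·(3.8333) + (-4.1667)·(-4.1667)) / 5 = 58.8333/5 = 11.7667
  S[U,V] = ((3.8333)·(-0.5) + (-1.1667)·(-4.5) + (-3.1667)·(-0.5) + (0.8333)·(3.5) + (3.8333)·(2.5) + (-4.1667)·(-0.5)) / 5 = 19.5/5 = 3.9
  S[V,V] = ((-0.5)·(-0.5) + (-4.5)·(-4.5) + (-0.5)·(-0.5) + (3.5)·(3.5) + (2.5)·(2.5) + (-0.5)·(-0.5)) / 5 = 39.5/5 = 7.9
  S = [[11.7667, 3.9],
 [3.9, 7.9]].

Step 3 — invert S. det(S) = 11.7667·7.9 - (3.9)² = 77.7467.
  S^{-1} = (1/det) · [[d, -b], [-b, a]] = [[0.1016, -0.0502],
 [-0.0502, 0.1513]].

Step 4 — quadratic form (x̄ - mu_0)^T · S^{-1} · (x̄ - mu_0):
  S^{-1} · (x̄ - mu_0) = (-0.0609, -0.2864),
  (x̄ - mu_0)^T · [...] = (-1.8333)·(-0.0609) + (-2.5)·(-0.2864) = 0.8276.

Step 5 — scale by n: T² = 6 · 0.8276 = 4.9657.

T² ≈ 4.9657


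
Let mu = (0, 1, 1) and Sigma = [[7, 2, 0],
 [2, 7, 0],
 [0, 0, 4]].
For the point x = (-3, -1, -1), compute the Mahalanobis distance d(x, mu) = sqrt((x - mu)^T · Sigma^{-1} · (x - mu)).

Step 1 — centre the observation: (x - mu) = (-3, -2, -2).

Step 2 — invert Sigma (cofactor / det for 3×3, or solve directly):
  Sigma^{-1} = [[0.1556, -0.0444, 0],
 [-0.0444, 0.1556, 0],
 [0, 0, 0.25]].

Step 3 — form the quadratic (x - mu)^T · Sigma^{-1} · (x - mu):
  Sigma^{-1} · (x - mu) = (-0.3778, -0.1778, -0.5).
  (x - mu)^T · [Sigma^{-1} · (x - mu)] = (-3)·(-0.3778) + (-2)·(-0.1778) + (-2)·(-0.5) = 2.4889.

Step 4 — take square root: d = √(2.4889) ≈ 1.5776.

d(x, mu) = √(2.4889) ≈ 1.5776


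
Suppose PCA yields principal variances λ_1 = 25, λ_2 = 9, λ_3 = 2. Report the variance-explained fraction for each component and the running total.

Step 1 — total variance = trace(Sigma) = Σ λ_i = 25 + 9 + 2 = 36.

Step 2 — fraction explained by component i = λ_i / Σ λ:
  PC1: 25/36 = 0.6944
  PC2: 9/36 = 0.25
  PC3: 2/36 = 0.0556

Step 3 — cumulative fraction after k components = (λ_1 + ... + λ_k) / Σ λ:
  k = 1: 25/36 = 0.6944
  k = 2: (25 + 9)/36 = 34/36 = 0.9444
  k = 3: (25 + 9 + 2)/36 = 36/36 = 1

Summary (fraction, with percent):

explained: PC1 0.6944 (69.44%), PC2 0.25 (25%), PC3 0.0556 (5.56%);  cumulative: 0.6944, 0.9444, 1


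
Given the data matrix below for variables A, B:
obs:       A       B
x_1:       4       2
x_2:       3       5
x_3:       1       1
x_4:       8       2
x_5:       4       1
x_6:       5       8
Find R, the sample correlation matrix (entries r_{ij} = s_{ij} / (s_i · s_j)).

Step 1 — column means:
  mean(A) = (4 + 3 + 1 + 8 + 4 + 5) / 6 = 25/6 = 4.1667
  mean(B) = (2 + 5 + 1 + 2 + 1 + 8) / 6 = 19/6 = 3.1667

Step 2 — sample variances and covariances s[i,j] = (1/(n-1)) · Σ_k (x_{k,i} - mean_i) · (x_{k,j} - mean_j), with n-1 = 5:
  s[A,A] = ((-0.1667)·(-0.1667) + (-1.1667)·(-1.1667) + (-3.1667)·(-3.1667) + (3.8333)·(3.8333) + (-0.1667)·(-0.1667) + (0.8333)·(0.8333)) / 5 = 26.8333/5 = 5.3667
  s[A,B] = ((-0.1667)·(-1.1667) + (-1.1667)·(1.8333) + (-3.1667)·(-2.1667) + (3.8333)·(-1.1667) + (-0.1667)·(-2.1667) + (0.8333)·(4.8333)) / 5 = 4.8333/5 = 0.9667
  s[B,B] = ((-1.1667)·(-1.1667) + (1.8333)·(1.8333) + (-2.1667)·(-2.1667) + (-1.1667)·(-1.1667) + (-2.1667)·(-2.1667) + (4.8333)·(4.8333)) / 5 = 38.8333/5 = 7.7667
  Sample standard deviations s_i = √(s[i,i]):
  s(A) = √(5.3667) = 2.3166
  s(B) = √(7.7667) = 2.7869

Step 3 — r_{ij} = s_{ij} / (s_i · s_j):
  r[A,A] = 1 (diagonal).
  r[A,B] = 0.9667 / (2.3166 · 2.7869) = 0.9667 / 6.4561 = 0.1497
  r[B,B] = 1 (diagonal).

R is symmetric with unit diagonal. Assembling:

R = [[1, 0.1497],
 [0.1497, 1]]


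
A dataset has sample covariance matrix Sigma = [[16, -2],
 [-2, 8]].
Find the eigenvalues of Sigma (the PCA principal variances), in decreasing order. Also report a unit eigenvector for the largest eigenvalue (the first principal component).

Step 1 — characteristic polynomial of 2×2 Sigma:
  det(Sigma - λI) = λ² - trace · λ + det = 0.
  trace = 16 + 8 = 24, det = 16·8 - (-2)² = 124.
Step 2 — discriminant:
  Δ = trace² - 4·det = 576 - 496 = 80.
Step 3 — eigenvalues:
  λ = (trace ± √Δ)/2 = (24 ± 8.9443)/2,
  λ_1 = 16.4721,  λ_2 = 7.5279.

Step 4 — unit eigenvector for λ_1: solve (Sigma - λ_1 I)v = 0. First row:
  (16 - 16.4721)·v_x + (-2)·v_y = 0, i.e. (-0.4721)·v_x + (-2)·v_y = 0,
  so v ∝ (b, λ_1 - a) = (-2, 0.4721); multiply by -1 so the first entry is positive: u = (2, -0.4721).
  ||u|| = √((2)² + (-0.4721)²) = √(4.2229) ≈ 2.055,
  v_1 = u/||u|| ≈ (0.9732, -0.2298) (||v_1|| = 1).

λ_1 = 16.4721,  λ_2 = 7.5279;  v_1 ≈ (0.9732, -0.2298)


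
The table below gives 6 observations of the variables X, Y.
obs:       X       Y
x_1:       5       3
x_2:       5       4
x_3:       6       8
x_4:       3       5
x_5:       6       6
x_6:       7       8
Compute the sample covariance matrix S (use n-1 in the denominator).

Step 1 — column means:
  mean(X) = (5 + 5 + 6 + 3 + 6 + 7) / 6 = 32/6 = 5.3333
  mean(Y) = (3 + 4 + 8 + 5 + 6 + 8) / 6 = 34/6 = 5.6667

Step 2 — sample covariance S[i,j] = (1/(n-1)) · Σ_k (x_{k,i} - mean_i) · (x_{k,j} - mean_j), with n-1 = 5.
  S[X,X] = ((-0.3333)·(-0.3333) + (-0.3333)·(-0.3333) + (0.6667)·(0.6667) + (-2.3333)·(-2.3333) + (0.6667)·(0.6667) + (1.6667)·(1.6667)) / 5 = 9.3333/5 = 1.8667
  S[X,Y] = ((-0.3333)·(-2.6667) + (-0.3333)·(-1.6667) + (0.6667)·(2.3333) + (-2.3333)·(-0.6667) + (0.6667)·(0.3333) + (1.6667)·(2.3333)) / 5 = 8.6667/5 = 1.7333
  S[Y,Y] = ((-2.6667)·(-2.6667) + (-1.6667)·(-1.6667) + (2.3333)·(2.3333) + (-0.6667)·(-0.6667) + (0.3333)·(0.3333) + (2.3333)·(2.3333)) / 5 = 21.3333/5 = 4.2667

S is symmetric (S[j,i] = S[i,j]). Assembling:

S = [[1.8667, 1.7333],
 [1.7333, 4.2667]]


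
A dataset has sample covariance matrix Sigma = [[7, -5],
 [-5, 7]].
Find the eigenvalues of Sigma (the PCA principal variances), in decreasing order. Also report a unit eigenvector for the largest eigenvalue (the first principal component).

Step 1 — characteristic polynomial of 2×2 Sigma:
  det(Sigma - λI) = λ² - trace · λ + det = 0.
  trace = 7 + 7 = 14, det = 7·7 - (-5)² = 24.
Step 2 — discriminant:
  Δ = trace² - 4·det = 196 - 96 = 100.
Step 3 — eigenvalues:
  λ = (trace ± √Δ)/2 = (14 ± 10)/2,
  λ_1 = 12,  λ_2 = 2.

Step 4 — unit eigenvector for λ_1: solve (Sigma - λ_1 I)v = 0. First row:
  (7 - 12)·v_x + (-5)·v_y = 0, i.e. (-5)·v_x + (-5)·v_y = 0,
  so v ∝ (b, λ_1 - a) = (-5, 5); multiply by -1 so the first entry is positive: u = (5, -5).
  ||u|| = √((5)² + (-5)²) = √(50) ≈ 7.0711,
  v_1 = u/||u|| ≈ (0.7071, -0.7071) (||v_1|| = 1).

λ_1 = 12,  λ_2 = 2;  v_1 ≈ (0.7071, -0.7071)


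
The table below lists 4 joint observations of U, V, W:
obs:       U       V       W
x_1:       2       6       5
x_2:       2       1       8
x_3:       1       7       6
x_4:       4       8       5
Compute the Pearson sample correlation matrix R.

Step 1 — column means:
  mean(U) = (2 + 2 + 1 + 4) / 4 = 9/4 = 2.25
  mean(V) = (6 + 1 + 7 + 8) / 4 = 22/4 = 5.5
  mean(W) = (5 + 8 + 6 + 5) / 4 = 24/4 = 6

Step 2 — sample variances and covariances s[i,j] = (1/(n-1)) · Σ_k (x_{k,i} - mean_i) · (x_{k,j} - mean_j), with n-1 = 3:
  s[U,U] = ((-0.25)·(-0.25) + (-0.25)·(-0.25) + (-1.25)·(-1.25) + (1.75)·(1.75)) / 3 = 4.75/3 = 1.5833
  s[U,V] = ((-0.25)·(0.5) + (-0.25)·(-4.5) + (-1.25)·(1.5) + (1.75)·(2.5)) / 3 = 3.5/3 = 1.1667
  s[U,W] = ((-0.25)·(-1) + (-0.25)·(2) + (-1.25)·(0) + (1.75)·(-1)) / 3 = -2/3 = -0.6667
  s[V,V] = ((0.5)·(0.5) + (-4.5)·(-4.5) + (1.5)·(1.5) + (2.5)·(2.5)) / 3 = 29/3 = 9.6667
  s[V,W] = ((0.5)·(-1) + (-4.5)·(2) + (1.5)·(0) + (2.5)·(-1)) / 3 = -12/3 = -4
  s[W,W] = ((-1)·(-1) + (2)·(2) + (0)·(0) + (-1)·(-1)) / 3 = 6/3 = 2
  Sample standard deviations s_i = √(s[i,i]):
  s(U) = √(1.5833) = 1.2583
  s(V) = √(9.6667) = 3.1091
  s(W) = √(2) = 1.4142

Step 3 — r_{ij} = s_{ij} / (s_i · s_j):
  r[U,U] = 1 (diagonal).
  r[U,V] = 1.1667 / (1.2583 · 3.1091) = 1.1667 / 3.9122 = 0.2982
  r[U,W] = -0.6667 / (1.2583 · 1.4142) = -0.6667 / 1.7795 = -0.3746
  r[V,V] = 1 (diagonal).
  r[V,W] = -4 / (3.1091 · 1.4142) = -4 / 4.397 = -0.9097
  r[W,W] = 1 (diagonal).

R is symmetric with unit diagonal. Assembling:

R = [[1, 0.2982, -0.3746],
 [0.2982, 1, -0.9097],
 [-0.3746, -0.9097, 1]]


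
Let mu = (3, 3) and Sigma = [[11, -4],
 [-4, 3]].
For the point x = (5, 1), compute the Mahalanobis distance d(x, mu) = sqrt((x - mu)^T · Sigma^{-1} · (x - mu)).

Step 1 — centre the observation: (x - mu) = (2, -2).

Step 2 — invert Sigma. det(Sigma) = 11·3 - (-4)² = 17.
  Sigma^{-1} = (1/det) · [[d, -b], [-b, a]] = [[0.1765, 0.2353],
 [0.2353, 0.6471]].

Step 3 — form the quadratic (x - mu)^T · Sigma^{-1} · (x - mu):
  Sigma^{-1} · (x - mu) = (-0.1176, -0.8235).
  (x - mu)^T · [Sigma^{-1} · (x - mu)] = (2)·(-0.1176) + (-2)·(-0.8235) = 1.4118.

Step 4 — take square root: d = √(1.4118) ≈ 1.1882.

d(x, mu) = √(1.4118) ≈ 1.1882


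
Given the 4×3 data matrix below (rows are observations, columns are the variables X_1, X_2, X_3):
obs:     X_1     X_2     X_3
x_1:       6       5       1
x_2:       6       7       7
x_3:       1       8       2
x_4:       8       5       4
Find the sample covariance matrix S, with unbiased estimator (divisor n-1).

Step 1 — column means:
  mean(X_1) = (6 + 6 + 1 + 8) / 4 = 21/4 = 5.25
  mean(X_2) = (5 + 7 + 8 + 5) / 4 = 25/4 = 6.25
  mean(X_3) = (1 + 7 + 2 + 4) / 4 = 14/4 = 3.5

Step 2 — sample covariance S[i,j] = (1/(n-1)) · Σ_k (x_{k,i} - mean_i) · (x_{k,j} - mean_j), with n-1 = 3.
  S[X_1,X_1] = ((0.75)·(0.75) + (0.75)·(0.75) + (-4.25)·(-4.25) + (2.75)·(2.75)) / 3 = 26.75/3 = 8.9167
  S[X_1,X_2] = ((0.75)·(-1.25) + (0.75)·(0.75) + (-4.25)·(1.75) + (2.75)·(-1.25)) / 3 = -11.25/3 = -3.75
  S[X_1,X_3] = ((0.75)·(-2.5) + (0.75)·(3.5) + (-4.25)·(-1.5) + (2.75)·(0.5)) / 3 = 8.5/3 = 2.8333
  S[X_2,X_2] = ((-1.25)·(-1.25) + (0.75)·(0.75) + (1.75)·(1.75) + (-1.25)·(-1.25)) / 3 = 6.75/3 = 2.25
  S[X_2,X_3] = ((-1.25)·(-2.5) + (0.75)·(3.5) + (1.75)·(-1.5) + (-1.25)·(0.5)) / 3 = 2.5/3 = 0.8333
  S[X_3,X_3] = ((-2.5)·(-2.5) + (3.5)·(3.5) + (-1.5)·(-1.5) + (0.5)·(0.5)) / 3 = 21/3 = 7

S is symmetric (S[j,i] = S[i,j]). Assembling:

S = [[8.9167, -3.75, 2.8333],
 [-3.75, 2.25, 0.8333],
 [2.8333, 0.8333, 7]]


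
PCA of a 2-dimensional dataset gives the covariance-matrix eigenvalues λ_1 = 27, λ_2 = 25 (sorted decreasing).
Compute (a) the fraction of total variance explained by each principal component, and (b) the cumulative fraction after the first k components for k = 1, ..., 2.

Step 1 — total variance = trace(Sigma) = Σ λ_i = 27 + 25 = 52.

Step 2 — fraction explained by component i = λ_i / Σ λ:
  PC1: 27/52 = 0.5192
  PC2: 25/52 = 0.4808

Step 3 — cumulative fraction after k components = (λ_1 + ... + λ_k) / Σ λ:
  k = 1: 27/52 = 0.5192
  k = 2: (27 + 25)/52 = 52/52 = 1

Summary (fraction, with percent):

explained: PC1 0.5192 (51.92%), PC2 0.4808 (48.08%);  cumulative: 0.5192, 1


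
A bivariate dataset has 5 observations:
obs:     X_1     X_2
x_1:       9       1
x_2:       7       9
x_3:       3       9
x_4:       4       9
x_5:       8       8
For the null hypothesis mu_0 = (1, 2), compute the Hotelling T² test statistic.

Step 1 — sample mean vector:
  mean(X_1) = (9 + 7 + 3 + 4 + 8) / 5 = 31/5 = 6.2
  mean(X_2) = (1 + 9 + 9 + 9 + 8) / 5 = 36/5 = 7.2
  x̄ = (6.2, 7.2),  deviation x̄ - mu_0 = (6.2, 7.2) - (1, 2) = (5.2, 5.2).

Step 2 — sample covariance matrix, S[i,j] = (1/(n-1)) · Σ_k (x_{k,i} - mean_i) · (x_{k,j} - mean_j), divisor n-1 = 4:
  S[X_1,X_1] = ((2.8)·(2.8) + (0.8)·(0.8) + (-3.2)·(-3.2) + (-2.2)·(-2.2) + (1.8)·(1.8)) / 4 = 26.8/4 = 6.7
  S[X_1,X_2] = ((2.8)·(-6.2) + (0.8)·(1.8) + (-3.2)·(1.8) + (-2.2)·(1.8) + (1.8)·(0.8)) / 4 = -24.2/4 = -6.05
  S[X_2,X_2] = ((-6.2)·(-6.2) + (1.8)·(1.8) + (1.8)·(1.8) + (1.8)·(1.8) + (0.8)·(0.8)) / 4 = 48.8/4 = 12.2
  S = [[6.7, -6.05],
 [-6.05, 12.2]].

Step 3 — invert S. det(S) = 6.7·12.2 - (-6.05)² = 45.1375.
  S^{-1} = (1/det) · [[d, -b], [-b, a]] = [[0.2703, 0.134],
 [0.134, 0.1484]].

Step 4 — quadratic form (x̄ - mu_0)^T · S^{-1} · (x̄ - mu_0):
  S^{-1} · (x̄ - mu_0) = (2.1025, 1.4688),
  (x̄ - mu_0)^T · [...] = (5.2)·(2.1025) + (5.2)·(1.4688) = 18.5708.

Step 5 — scale by n: T² = 5 · 18.5708 = 92.8541.

T² ≈ 92.8541


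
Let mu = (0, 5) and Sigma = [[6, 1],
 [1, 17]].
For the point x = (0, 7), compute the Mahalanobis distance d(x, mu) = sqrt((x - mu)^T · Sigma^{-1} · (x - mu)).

Step 1 — centre the observation: (x - mu) = (0, 2).

Step 2 — invert Sigma. det(Sigma) = 6·17 - (1)² = 101.
  Sigma^{-1} = (1/det) · [[d, -b], [-b, a]] = [[0.1683, -0.0099],
 [-0.0099, 0.0594]].

Step 3 — form the quadratic (x - mu)^T · Sigma^{-1} · (x - mu):
  Sigma^{-1} · (x - mu) = (-0.0198, 0.1188).
  (x - mu)^T · [Sigma^{-1} · (x - mu)] = (0)·(-0.0198) + (2)·(0.1188) = 0.2376.

Step 4 — take square root: d = √(0.2376) ≈ 0.4875.

d(x, mu) = √(0.2376) ≈ 0.4875


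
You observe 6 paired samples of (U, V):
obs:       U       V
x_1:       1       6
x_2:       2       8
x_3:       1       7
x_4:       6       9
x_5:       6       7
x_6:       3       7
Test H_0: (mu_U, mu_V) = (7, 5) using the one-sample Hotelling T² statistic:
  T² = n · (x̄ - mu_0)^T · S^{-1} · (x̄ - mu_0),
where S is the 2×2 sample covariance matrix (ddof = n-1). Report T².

Step 1 — sample mean vector:
  mean(U) = (1 + 2 + 1 + 6 + 6 + 3) / 6 = 19/6 = 3.1667
  mean(V) = (6 + 8 + 7 + 9 + 7 + 7) / 6 = 44/6 = 7.3333
  x̄ = (3.1667, 7.3333),  deviation x̄ - mu_0 = (3.1667, 7.3333) - (7, 5) = (-3.8333, 2.3333).

Step 2 — sample covariance matrix, S[i,j] = (1/(n-1)) · Σ_k (x_{k,i} - mean_i) · (x_{k,j} - mean_j), divisor n-1 = 5:
  S[U,U] = ((-2.1667)·(-2.1667) + (-1.1667)·(-1.1667) + (-2.1667)·(-2.1667) + (2.8333)·(2.8333) + (2.8333)·(2.8333) + (-0.1667)·(-0.1667)) / 5 = 26.8333/5 = 5.3667
  S[U,V] = ((-2.1667)·(-1.3333) + (-1.1667)·(0.6667) + (-2.1667)·(-0.3333) + (2.8333)·(1.6667) + (2.8333)·(-0.3333) + (-0.1667)·(-0.3333)) / 5 = 6.6667/5 = 1.3333
  S[V,V] = ((-1.3333)·(-1.3333) + (0.6667)·(0.6667) + (-0.3333)·(-0.3333) + (1.6667)·(1.6667) + (-0.3333)·(-0.3333) + (-0.3333)·(-0.3333)) / 5 = 5.3333/5 = 1.0667
  S = [[5.3667, 1.3333],
 [1.3333, 1.0667]].

Step 3 — invert S. det(S) = 5.3667·1.0667 - (1.3333)² = 3.9467.
  S^{-1} = (1/det) · [[d, -b], [-b, a]] = [[0.2703, -0.3378],
 [-0.3378, 1.3598]].

Step 4 — quadratic form (x̄ - mu_0)^T · S^{-1} · (x̄ - mu_0):
  S^{-1} · (x̄ - mu_0) = (-1.8243, 4.4679),
  (x̄ - mu_0)^T · [...] = (-3.8333)·(-1.8243) + (2.3333)·(4.4679) = 17.4184.

Step 5 — scale by n: T² = 6 · 17.4184 = 104.5101.

T² ≈ 104.5101


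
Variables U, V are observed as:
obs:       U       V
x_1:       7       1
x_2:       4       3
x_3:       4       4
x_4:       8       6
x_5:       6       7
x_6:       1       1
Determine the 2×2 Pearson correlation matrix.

Step 1 — column means:
  mean(U) = (7 + 4 + 4 + 8 + 6 + 1) / 6 = 30/6 = 5
  mean(V) = (1 + 3 + 4 + 6 + 7 + 1) / 6 = 22/6 = 3.6667

Step 2 — sample variances and covariances s[i,j] = (1/(n-1)) · Σ_k (x_{k,i} - mean_i) · (x_{k,j} - mean_j), with n-1 = 5:
  s[U,U] = ((2)·(2) + (-1)·(-1) + (-1)·(-1) + (3)·(3) + (1)·(1) + (-4)·(-4)) / 5 = 32/5 = 6.4
  s[U,V] = ((2)·(-2.6667) + (-1)·(-0.6667) + (-1)·(0.3333) + (3)·(2.3333) + (1)·(3.3333) + (-4)·(-2.6667)) / 5 = 16/5 = 3.2
  s[V,V] = ((-2.6667)·(-2.6667) + (-0.6667)·(-0.6667) + (0.3333)·(0.3333) + (2.3333)·(2.3333) + (3.3333)·(3.3333) + (-2.6667)·(-2.6667)) / 5 = 31.3333/5 = 6.2667
  Sample standard deviations s_i = √(s[i,i]):
  s(U) = √(6.4) = 2.5298
  s(V) = √(6.2667) = 2.5033

Step 3 — r_{ij} = s_{ij} / (s_i · s_j):
  r[U,U] = 1 (diagonal).
  r[U,V] = 3.2 / (2.5298 · 2.5033) = 3.2 / 6.333 = 0.5053
  r[V,V] = 1 (diagonal).

R is symmetric with unit diagonal. Assembling:

R = [[1, 0.5053],
 [0.5053, 1]]


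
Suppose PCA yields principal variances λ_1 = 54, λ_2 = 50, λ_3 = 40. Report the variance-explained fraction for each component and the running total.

Step 1 — total variance = trace(Sigma) = Σ λ_i = 54 + 50 + 40 = 144.

Step 2 — fraction explained by component i = λ_i / Σ λ:
  PC1: 54/144 = 0.375
  PC2: 50/144 = 0.3472
  PC3: 40/144 = 0.2778

Step 3 — cumulative fraction after k components = (λ_1 + ... + λ_k) / Σ λ:
  k = 1: 54/144 = 0.375
  k = 2: (54 + 50)/144 = 104/144 = 0.7222
  k = 3: (54 + 50 + 40)/144 = 144/144 = 1

Summary (fraction, with percent):

explained: PC1 0.375 (37.5%), PC2 0.3472 (34.72%), PC3 0.2778 (27.78%);  cumulative: 0.375, 0.7222, 1


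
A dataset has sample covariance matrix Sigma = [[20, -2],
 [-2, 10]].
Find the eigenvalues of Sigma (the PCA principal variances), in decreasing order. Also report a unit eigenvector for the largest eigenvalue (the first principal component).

Step 1 — characteristic polynomial of 2×2 Sigma:
  det(Sigma - λI) = λ² - trace · λ + det = 0.
  trace = 20 + 10 = 30, det = 20·10 - (-2)² = 196.
Step 2 — discriminant:
  Δ = trace² - 4·det = 900 - 784 = 116.
Step 3 — eigenvalues:
  λ = (trace ± √Δ)/2 = (30 ± 10.7703)/2,
  λ_1 = 20.3852,  λ_2 = 9.6148.

Step 4 — unit eigenvector for λ_1: solve (Sigma - λ_1 I)v = 0. First row:
  (20 - 20.3852)·v_x + (-2)·v_y = 0, i.e. (-0.3852)·v_x + (-2)·v_y = 0,
  so v ∝ (b, λ_1 - a) = (-2, 0.3852); multiply by -1 so the first entry is positive: u = (2, -0.3852).
  ||u|| = √((2)² + (-0.3852)²) = √(4.1484) ≈ 2.0368,
  v_1 = u/||u|| ≈ (0.982, -0.1891) (||v_1|| = 1).

λ_1 = 20.3852,  λ_2 = 9.6148;  v_1 ≈ (0.982, -0.1891)


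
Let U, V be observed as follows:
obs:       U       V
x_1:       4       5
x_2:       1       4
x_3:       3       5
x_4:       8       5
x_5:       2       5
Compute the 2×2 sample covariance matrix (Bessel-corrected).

Step 1 — column means:
  mean(U) = (4 + 1 + 3 + 8 + 2) / 5 = 18/5 = 3.6
  mean(V) = (5 + 4 + 5 + 5 + 5) / 5 = 24/5 = 4.8

Step 2 — sample covariance S[i,j] = (1/(n-1)) · Σ_k (x_{k,i} - mean_i) · (x_{k,j} - mean_j), with n-1 = 4.
  S[U,U] = ((0.4)·(0.4) + (-2.6)·(-2.6) + (-0.6)·(-0.6) + (4.4)·(4.4) + (-1.6)·(-1.6)) / 4 = 29.2/4 = 7.3
  S[U,V] = ((0.4)·(0.2) + (-2.6)·(-0.8) + (-0.6)·(0.2) + (4.4)·(0.2) + (-1.6)·(0.2)) / 4 = 2.6/4 = 0.65
  S[V,V] = ((0.2)·(0.2) + (-0.8)·(-0.8) + (0.2)·(0.2) + (0.2)·(0.2) + (0.2)·(0.2)) / 4 = 0.8/4 = 0.2

S is symmetric (S[j,i] = S[i,j]). Assembling:

S = [[7.3, 0.65],
 [0.65, 0.2]]


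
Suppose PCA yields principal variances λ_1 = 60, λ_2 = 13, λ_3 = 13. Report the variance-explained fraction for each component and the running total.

Step 1 — total variance = trace(Sigma) = Σ λ_i = 60 + 13 + 13 = 86.

Step 2 — fraction explained by component i = λ_i / Σ λ:
  PC1: 60/86 = 0.6977
  PC2: 13/86 = 0.1512
  PC3: 13/86 = 0.1512

Step 3 — cumulative fraction after k components = (λ_1 + ... + λ_k) / Σ λ:
  k = 1: 60/86 = 0.6977
  k = 2: (60 + 13)/86 = 73/86 = 0.8488
  k = 3: (60 + 13 + 13)/86 = 86/86 = 1

Summary (fraction, with percent):

explained: PC1 0.6977 (69.77%), PC2 0.1512 (15.12%), PC3 0.1512 (15.12%);  cumulative: 0.6977, 0.8488, 1


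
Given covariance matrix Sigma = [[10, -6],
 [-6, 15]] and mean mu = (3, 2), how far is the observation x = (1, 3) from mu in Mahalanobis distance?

Step 1 — centre the observation: (x - mu) = (-2, 1).

Step 2 — invert Sigma. det(Sigma) = 10·15 - (-6)² = 114.
  Sigma^{-1} = (1/det) · [[d, -b], [-b, a]] = [[0.1316, 0.0526],
 [0.0526, 0.0877]].

Step 3 — form the quadratic (x - mu)^T · Sigma^{-1} · (x - mu):
  Sigma^{-1} · (x - mu) = (-0.2105, -0.0175).
  (x - mu)^T · [Sigma^{-1} · (x - mu)] = (-2)·(-0.2105) + (1)·(-0.0175) = 0.4035.

Step 4 — take square root: d = √(0.4035) ≈ 0.6352.

d(x, mu) = √(0.4035) ≈ 0.6352


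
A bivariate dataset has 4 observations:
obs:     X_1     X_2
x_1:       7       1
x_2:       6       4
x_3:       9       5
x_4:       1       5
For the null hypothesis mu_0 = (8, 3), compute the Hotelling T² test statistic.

Step 1 — sample mean vector:
  mean(X_1) = (7 + 6 + 9 + 1) / 4 = 23/4 = 5.75
  mean(X_2) = (1 + 4 + 5 + 5) / 4 = 15/4 = 3.75
  x̄ = (5.75, 3.75),  deviation x̄ - mu_0 = (5.75, 3.75) - (8, 3) = (-2.25, 0.75).

Step 2 — sample covariance matrix, S[i,j] = (1/(n-1)) · Σ_k (x_{k,i} - mean_i) · (x_{k,j} - mean_j), divisor n-1 = 3:
  S[X_1,X_1] = ((1.25)·(1.25) + (0.25)·(0.25) + (3.25)·(3.25) + (-4.75)·(-4.75)) / 3 = 34.75/3 = 11.5833
  S[X_1,X_2] = ((1.25)·(-2.75) + (0.25)·(0.25) + (3.25)·(1.25) + (-4.75)·(1.25)) / 3 = -5.25/3 = -1.75
  S[X_2,X_2] = ((-2.75)·(-2.75) + (0.25)·(0.25) + (1.25)·(1.25) + (1.25)·(1.25)) / 3 = 10.75/3 = 3.5833
  S = [[11.5833, -1.75],
 [-1.75, 3.5833]].

Step 3 — invert S. det(S) = 11.5833·3.5833 - (-1.75)² = 38.4444.
  S^{-1} = (1/det) · [[d, -b], [-b, a]] = [[0.0932, 0.0455],
 [0.0455, 0.3013]].

Step 4 — quadratic form (x̄ - mu_0)^T · S^{-1} · (x̄ - mu_0):
  S^{-1} · (x̄ - mu_0) = (-0.1756, 0.1236),
  (x̄ - mu_0)^T · [...] = (-2.25)·(-0.1756) + (0.75)·(0.1236) = 0.4877.

Step 5 — scale by n: T² = 4 · 0.4877 = 1.9509.

T² ≈ 1.9509


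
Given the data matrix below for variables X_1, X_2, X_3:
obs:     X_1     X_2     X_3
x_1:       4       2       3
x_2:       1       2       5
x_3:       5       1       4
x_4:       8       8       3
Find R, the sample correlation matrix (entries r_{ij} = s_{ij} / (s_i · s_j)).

Step 1 — column means:
  mean(X_1) = (4 + 1 + 5 + 8) / 4 = 18/4 = 4.5
  mean(X_2) = (2 + 2 + 1 + 8) / 4 = 13/4 = 3.25
  mean(X_3) = (3 + 5 + 4 + 3) / 4 = 15/4 = 3.75

Step 2 — sample variances and covariances s[i,j] = (1/(n-1)) · Σ_k (x_{k,i} - mean_i) · (x_{k,j} - mean_j), with n-1 = 3:
  s[X_1,X_1] = ((-0.5)·(-0.5) + (-3.5)·(-3.5) + (0.5)·(0.5) + (3.5)·(3.5)) / 3 = 25/3 = 8.3333
  s[X_1,X_2] = ((-0.5)·(-1.25) + (-3.5)·(-1.25) + (0.5)·(-2.25) + (3.5)·(4.75)) / 3 = 20.5/3 = 6.8333
  s[X_1,X_3] = ((-0.5)·(-0.75) + (-3.5)·(1.25) + (0.5)·(0.25) + (3.5)·(-0.75)) / 3 = -6.5/3 = -2.1667
  s[X_2,X_2] = ((-1.25)·(-1.25) + (-1.25)·(-1.25) + (-2.25)·(-2.25) + (4.75)·(4.75)) / 3 = 30.75/3 = 10.25
  s[X_2,X_3] = ((-1.25)·(-0.75) + (-1.25)·(1.25) + (-2.25)·(0.25) + (4.75)·(-0.75)) / 3 = -4.75/3 = -1.5833
  s[X_3,X_3] = ((-0.75)·(-0.75) + (1.25)·(1.25) + (0.25)·(0.25) + (-0.75)·(-0.75)) / 3 = 2.75/3 = 0.9167
  Sample standard deviations s_i = √(s[i,i]):
  s(X_1) = √(8.3333) = 2.8868
  s(X_2) = √(10.25) = 3.2016
  s(X_3) = √(0.9167) = 0.9574

Step 3 — r_{ij} = s_{ij} / (s_i · s_j):
  r[X_1,X_1] = 1 (diagonal).
  r[X_1,X_2] = 6.8333 / (2.8868 · 3.2016) = 6.8333 / 9.2421 = 0.7394
  r[X_1,X_3] = -2.1667 / (2.8868 · 0.9574) = -2.1667 / 2.7639 = -0.7839
  r[X_2,X_2] = 1 (diagonal).
  r[X_2,X_3] = -1.5833 / (3.2016 · 0.9574) = -1.5833 / 3.0653 = -0.5165
  r[X_3,X_3] = 1 (diagonal).

R is symmetric with unit diagonal. Assembling:

R = [[1, 0.7394, -0.7839],
 [0.7394, 1, -0.5165],
 [-0.7839, -0.5165, 1]]


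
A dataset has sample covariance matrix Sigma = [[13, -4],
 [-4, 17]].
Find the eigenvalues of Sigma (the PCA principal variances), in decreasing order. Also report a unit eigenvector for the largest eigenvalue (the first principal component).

Step 1 — characteristic polynomial of 2×2 Sigma:
  det(Sigma - λI) = λ² - trace · λ + det = 0.
  trace = 13 + 17 = 30, det = 13·17 - (-4)² = 205.
Step 2 — discriminant:
  Δ = trace² - 4·det = 900 - 820 = 80.
Step 3 — eigenvalues:
  λ = (trace ± √Δ)/2 = (30 ± 8.9443)/2,
  λ_1 = 19.4721,  λ_2 = 10.5279.

Step 4 — unit eigenvector for λ_1: solve (Sigma - λ_1 I)v = 0. First row:
  (13 - 19.4721)·v_x + (-4)·v_y = 0, i.e. (-6.4721)·v_x + (-4)·v_y = 0,
  so v ∝ (b, λ_1 - a) = (-4, 6.4721); multiply by -1 so the first entry is positive: u = (4, -6.4721).
  ||u|| = √((4)² + (-6.4721)²) = √(57.8885) ≈ 7.6085,
  v_1 = u/||u|| ≈ (0.5257, -0.8507) (||v_1|| = 1).

λ_1 = 19.4721,  λ_2 = 10.5279;  v_1 ≈ (0.5257, -0.8507)


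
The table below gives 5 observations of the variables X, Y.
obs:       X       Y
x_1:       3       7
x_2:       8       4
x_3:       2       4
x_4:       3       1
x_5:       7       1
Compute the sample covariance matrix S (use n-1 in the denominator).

Step 1 — column means:
  mean(X) = (3 + 8 + 2 + 3 + 7) / 5 = 23/5 = 4.6
  mean(Y) = (7 + 4 + 4 + 1 + 1) / 5 = 17/5 = 3.4

Step 2 — sample covariance S[i,j] = (1/(n-1)) · Σ_k (x_{k,i} - mean_i) · (x_{k,j} - mean_j), with n-1 = 4.
  S[X,X] = ((-1.6)·(-1.6) + (3.4)·(3.4) + (-2.6)·(-2.6) + (-1.6)·(-1.6) + (2.4)·(2.4)) / 4 = 29.2/4 = 7.3
  S[X,Y] = ((-1.6)·(3.6) + (3.4)·(0.6) + (-2.6)·(0.6) + (-1.6)·(-2.4) + (2.4)·(-2.4)) / 4 = -7.2/4 = -1.8
  S[Y,Y] = ((3.6)·(3.6) + (0.6)·(0.6) + (0.6)·(0.6) + (-2.4)·(-2.4) + (-2.4)·(-2.4)) / 4 = 25.2/4 = 6.3

S is symmetric (S[j,i] = S[i,j]). Assembling:

S = [[7.3, -1.8],
 [-1.8, 6.3]]


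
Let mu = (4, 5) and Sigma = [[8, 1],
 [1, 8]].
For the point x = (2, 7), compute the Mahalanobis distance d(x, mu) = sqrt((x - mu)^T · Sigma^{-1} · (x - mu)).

Step 1 — centre the observation: (x - mu) = (-2, 2).

Step 2 — invert Sigma. det(Sigma) = 8·8 - (1)² = 63.
  Sigma^{-1} = (1/det) · [[d, -b], [-b, a]] = [[0.127, -0.0159],
 [-0.0159, 0.127]].

Step 3 — form the quadratic (x - mu)^T · Sigma^{-1} · (x - mu):
  Sigma^{-1} · (x - mu) = (-0.2857, 0.2857).
  (x - mu)^T · [Sigma^{-1} · (x - mu)] = (-2)·(-0.2857) + (2)·(0.2857) = 1.1429.

Step 4 — take square root: d = √(1.1429) ≈ 1.069.

d(x, mu) = √(1.1429) ≈ 1.069


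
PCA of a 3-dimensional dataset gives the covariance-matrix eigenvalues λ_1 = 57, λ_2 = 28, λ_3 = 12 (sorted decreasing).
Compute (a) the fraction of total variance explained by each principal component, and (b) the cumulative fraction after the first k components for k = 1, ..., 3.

Step 1 — total variance = trace(Sigma) = Σ λ_i = 57 + 28 + 12 = 97.

Step 2 — fraction explained by component i = λ_i / Σ λ:
  PC1: 57/97 = 0.5876
  PC2: 28/97 = 0.2887
  PC3: 12/97 = 0.1237

Step 3 — cumulative fraction after k components = (λ_1 + ... + λ_k) / Σ λ:
  k = 1: 57/97 = 0.5876
  k = 2: (57 + 28)/97 = 85/97 = 0.8763
  k = 3: (57 + 28 + 12)/97 = 97/97 = 1

Summary (fraction, with percent):

explained: PC1 0.5876 (58.76%), PC2 0.2887 (28.87%), PC3 0.1237 (12.37%);  cumulative: 0.5876, 0.8763, 1


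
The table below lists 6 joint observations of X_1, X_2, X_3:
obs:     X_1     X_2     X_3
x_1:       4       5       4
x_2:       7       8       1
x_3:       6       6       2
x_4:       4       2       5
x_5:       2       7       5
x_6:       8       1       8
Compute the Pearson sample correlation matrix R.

Step 1 — column means:
  mean(X_1) = (4 + 7 + 6 + 4 + 2 + 8) / 6 = 31/6 = 5.1667
  mean(X_2) = (5 + 8 + 6 + 2 + 7 + 1) / 6 = 29/6 = 4.8333
  mean(X_3) = (4 + 1 + 2 + 5 + 5 + 8) / 6 = 25/6 = 4.1667

Step 2 — sample variances and covariances s[i,j] = (1/(n-1)) · Σ_k (x_{k,i} - mean_i) · (x_{k,j} - mean_j), with n-1 = 5:
  s[X_1,X_1] = ((-1.1667)·(-1.1667) + (1.8333)·(1.8333) + (0.8333)·(0.8333) + (-1.1667)·(-1.1667) + (-3.1667)·(-3.1667) + (2.8333)·(2.8333)) / 5 = 24.8333/5 = 4.9667
  s[X_1,X_2] = ((-1.1667)·(0.1667) + (1.8333)·(3.1667) + (0.8333)·(1.1667) + (-1.1667)·(-2.8333) + (-3.1667)·(2.1667) + (2.8333)·(-3.8333)) / 5 = -7.8333/5 = -1.5667
  s[X_1,X_3] = ((-1.1667)·(-0.1667) + (1.8333)·(-3.1667) + (0.8333)·(-2.1667) + (-1.1667)·(0.8333) + (-3.1667)·(0.8333) + (2.8333)·(3.8333)) / 5 = -0.1667/5 = -0.0333
  s[X_2,X_2] = ((0.1667)·(0.1667) + (3.1667)·(3.1667) + (1.1667)·(1.1667) + (-2.8333)·(-2.8333) + (2.1667)·(2.1667) + (-3.8333)·(-3.8333)) / 5 = 38.8333/5 = 7.7667
  s[X_2,X_3] = ((0.1667)·(-0.1667) + (3.1667)·(-3.1667) + (1.1667)·(-2.1667) + (-2.8333)·(0.8333) + (2.1667)·(0.8333) + (-3.8333)·(3.8333)) / 5 = -27.8333/5 = -5.5667
  s[X_3,X_3] = ((-0.1667)·(-0.1667) + (-3.1667)·(-3.1667) + (-2.1667)·(-2.1667) + (0.8333)·(0.8333) + (0.8333)·(0.8333) + (3.8333)·(3.8333)) / 5 = 30.8333/5 = 6.1667
  Sample standard deviations s_i = √(s[i,i]):
  s(X_1) = √(4.9667) = 2.2286
  s(X_2) = √(7.7667) = 2.7869
  s(X_3) = √(6.1667) = 2.4833

Step 3 — r_{ij} = s_{ij} / (s_i · s_j):
  r[X_1,X_1] = 1 (diagonal).
  r[X_1,X_2] = -1.5667 / (2.2286 · 2.7869) = -1.5667 / 6.2108 = -0.2522
  r[X_1,X_3] = -0.0333 / (2.2286 · 2.4833) = -0.0333 / 5.5342 = -0.006
  r[X_2,X_2] = 1 (diagonal).
  r[X_2,X_3] = -5.5667 / (2.7869 · 2.4833) = -5.5667 / 6.9206 = -0.8044
  r[X_3,X_3] = 1 (diagonal).

R is symmetric with unit diagonal. Assembling:

R = [[1, -0.2522, -0.006],
 [-0.2522, 1, -0.8044],
 [-0.006, -0.8044, 1]]


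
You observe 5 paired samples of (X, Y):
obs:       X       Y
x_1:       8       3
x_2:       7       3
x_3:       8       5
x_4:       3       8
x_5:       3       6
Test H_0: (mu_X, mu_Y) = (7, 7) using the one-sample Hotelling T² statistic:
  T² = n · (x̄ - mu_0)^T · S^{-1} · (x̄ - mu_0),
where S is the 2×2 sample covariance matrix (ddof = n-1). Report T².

Step 1 — sample mean vector:
  mean(X) = (8 + 7 + 8 + 3 + 3) / 5 = 29/5 = 5.8
  mean(Y) = (3 + 3 + 5 + 8 + 6) / 5 = 25/5 = 5
  x̄ = (5.8, 5),  deviation x̄ - mu_0 = (5.8, 5) - (7, 7) = (-1.2, -2).

Step 2 — sample covariance matrix, S[i,j] = (1/(n-1)) · Σ_k (x_{k,i} - mean_i) · (x_{k,j} - mean_j), divisor n-1 = 4:
  S[X,X] = ((2.2)·(2.2) + (1.2)·(1.2) + (2.2)·(2.2) + (-2.8)·(-2.8) + (-2.8)·(-2.8)) / 4 = 26.8/4 = 6.7
  S[X,Y] = ((2.2)·(-2) + (1.2)·(-2) + (2.2)·(0) + (-2.8)·(3) + (-2.8)·(1)) / 4 = -18/4 = -4.5
  S[Y,Y] = ((-2)·(-2) + (-2)·(-2) + (0)·(0) + (3)·(3) + (1)·(1)) / 4 = 18/4 = 4.5
  S = [[6.7, -4.5],
 [-4.5, 4.5]].

Step 3 — invert S. det(S) = 6.7·4.5 - (-4.5)² = 9.9.
  S^{-1} = (1/det) · [[d, -b], [-b, a]] = [[0.4545, 0.4545],
 [0.4545, 0.6768]].

Step 4 — quadratic form (x̄ - mu_0)^T · S^{-1} · (x̄ - mu_0):
  S^{-1} · (x̄ - mu_0) = (-1.4545, -1.899),
  (x̄ - mu_0)^T · [...] = (-1.2)·(-1.4545) + (-2)·(-1.899) = 5.5434.

Step 5 — scale by n: T² = 5 · 5.5434 = 27.7172.

T² ≈ 27.7172


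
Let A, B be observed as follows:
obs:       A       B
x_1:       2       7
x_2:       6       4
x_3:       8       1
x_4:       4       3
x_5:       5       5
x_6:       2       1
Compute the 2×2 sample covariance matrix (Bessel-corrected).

Step 1 — column means:
  mean(A) = (2 + 6 + 8 + 4 + 5 + 2) / 6 = 27/6 = 4.5
  mean(B) = (7 + 4 + 1 + 3 + 5 + 1) / 6 = 21/6 = 3.5

Step 2 — sample covariance S[i,j] = (1/(n-1)) · Σ_k (x_{k,i} - mean_i) · (x_{k,j} - mean_j), with n-1 = 5.
  S[A,A] = ((-2.5)·(-2.5) + (1.5)·(1.5) + (3.5)·(3.5) + (-0.5)·(-0.5) + (0.5)·(0.5) + (-2.5)·(-2.5)) / 5 = 27.5/5 = 5.5
  S[A,B] = ((-2.5)·(3.5) + (1.5)·(0.5) + (3.5)·(-2.5) + (-0.5)·(-0.5) + (0.5)·(1.5) + (-2.5)·(-2.5)) / 5 = -9.5/5 = -1.9
  S[B,B] = ((3.5)·(3.5) + (0.5)·(0.5) + (-2.5)·(-2.5) + (-0.5)·(-0.5) + (1.5)·(1.5) + (-2.5)·(-2.5)) / 5 = 27.5/5 = 5.5

S is symmetric (S[j,i] = S[i,j]). Assembling:

S = [[5.5, -1.9],
 [-1.9, 5.5]]


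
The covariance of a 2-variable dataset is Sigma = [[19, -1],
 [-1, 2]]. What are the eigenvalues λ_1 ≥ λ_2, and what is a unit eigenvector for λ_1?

Step 1 — characteristic polynomial of 2×2 Sigma:
  det(Sigma - λI) = λ² - trace · λ + det = 0.
  trace = 19 + 2 = 21, det = 19·2 - (-1)² = 37.
Step 2 — discriminant:
  Δ = trace² - 4·det = 441 - 148 = 293.
Step 3 — eigenvalues:
  λ = (trace ± √Δ)/2 = (21 ± 17.1172)/2,
  λ_1 = 19.0586,  λ_2 = 1.9414.

Step 4 — unit eigenvector for λ_1: solve (Sigma - λ_1 I)v = 0. First row:
  (19 - 19.0586)·v_x + (-1)·v_y = 0, i.e. (-0.0586)·v_x + (-1)·v_y = 0,
  so v ∝ (b, λ_1 - a) = (-1, 0.0586); multiply by -1 so the first entry is positive: u = (1, -0.0586).
  ||u|| = √((1)² + (-0.0586)²) = √(1.0034) ≈ 1.0017,
  v_1 = u/||u|| ≈ (0.9983, -0.0585) (||v_1|| = 1).

λ_1 = 19.0586,  λ_2 = 1.9414;  v_1 ≈ (0.9983, -0.0585)


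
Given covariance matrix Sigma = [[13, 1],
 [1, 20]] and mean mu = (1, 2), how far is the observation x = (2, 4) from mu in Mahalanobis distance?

Step 1 — centre the observation: (x - mu) = (1, 2).

Step 2 — invert Sigma. det(Sigma) = 13·20 - (1)² = 259.
  Sigma^{-1} = (1/det) · [[d, -b], [-b, a]] = [[0.0772, -0.0039],
 [-0.0039, 0.0502]].

Step 3 — form the quadratic (x - mu)^T · Sigma^{-1} · (x - mu):
  Sigma^{-1} · (x - mu) = (0.0695, 0.0965).
  (x - mu)^T · [Sigma^{-1} · (x - mu)] = (1)·(0.0695) + (2)·(0.0965) = 0.2625.

Step 4 — take square root: d = √(0.2625) ≈ 0.5124.

d(x, mu) = √(0.2625) ≈ 0.5124


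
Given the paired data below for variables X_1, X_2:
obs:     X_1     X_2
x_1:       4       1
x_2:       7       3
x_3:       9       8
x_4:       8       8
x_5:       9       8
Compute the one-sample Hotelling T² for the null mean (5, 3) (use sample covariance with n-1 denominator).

Step 1 — sample mean vector:
  mean(X_1) = (4 + 7 + 9 + 8 + 9) / 5 = 37/5 = 7.4
  mean(X_2) = (1 + 3 + 8 + 8 + 8) / 5 = 28/5 = 5.6
  x̄ = (7.4, 5.6),  deviation x̄ - mu_0 = (7.4, 5.6) - (5, 3) = (2.4, 2.6).

Step 2 — sample covariance matrix, S[i,j] = (1/(n-1)) · Σ_k (x_{k,i} - mean_i) · (x_{k,j} - mean_j), divisor n-1 = 4:
  S[X_1,X_1] = ((-3.4)·(-3.4) + (-0.4)·(-0.4) + (1.6)·(1.6) + (0.6)·(0.6) + (1.6)·(1.6)) / 4 = 17.2/4 = 4.3
  S[X_1,X_2] = ((-3.4)·(-4.6) + (-0.4)·(-2.6) + (1.6)·(2.4) + (0.6)·(2.4) + (1.6)·(2.4)) / 4 = 25.8/4 = 6.45
  S[X_2,X_2] = ((-4.6)·(-4.6) + (-2.6)·(-2.6) + (2.4)·(2.4) + (2.4)·(2.4) + (2.4)·(2.4)) / 4 = 45.2/4 = 11.3
  S = [[4.3, 6.45],
 [6.45, 11.3]].

Step 3 — invert S. det(S) = 4.3·11.3 - (6.45)² = 6.9875.
  S^{-1} = (1/det) · [[d, -b], [-b, a]] = [[1.6172, -0.9231],
 [-0.9231, 0.6154]].

Step 4 — quadratic form (x̄ - mu_0)^T · S^{-1} · (x̄ - mu_0):
  S^{-1} · (x̄ - mu_0) = (1.4812, -0.6154),
  (x̄ - mu_0)^T · [...] = (2.4)·(1.4812) + (2.6)·(-0.6154) = 1.9549.

Step 5 — scale by n: T² = 5 · 1.9549 = 9.7746.

T² ≈ 9.7746


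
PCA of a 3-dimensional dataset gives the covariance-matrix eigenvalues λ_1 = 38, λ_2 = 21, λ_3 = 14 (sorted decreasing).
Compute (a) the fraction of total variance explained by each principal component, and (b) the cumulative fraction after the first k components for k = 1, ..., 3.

Step 1 — total variance = trace(Sigma) = Σ λ_i = 38 + 21 + 14 = 73.

Step 2 — fraction explained by component i = λ_i / Σ λ:
  PC1: 38/73 = 0.5205
  PC2: 21/73 = 0.2877
  PC3: 14/73 = 0.1918

Step 3 — cumulative fraction after k components = (λ_1 + ... + λ_k) / Σ λ:
  k = 1: 38/73 = 0.5205
  k = 2: (38 + 21)/73 = 59/73 = 0.8082
  k = 3: (38 + 21 + 14)/73 = 73/73 = 1

Summary (fraction, with percent):

explained: PC1 0.5205 (52.05%), PC2 0.2877 (28.77%), PC3 0.1918 (19.18%);  cumulative: 0.5205, 0.8082, 1


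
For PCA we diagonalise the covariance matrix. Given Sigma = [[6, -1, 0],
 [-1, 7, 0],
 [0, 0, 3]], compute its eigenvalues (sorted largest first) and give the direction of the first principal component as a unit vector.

Step 1 — characteristic polynomial p(λ) = det(λI - Sigma) = λ³ - tr·λ² + c_1·λ - det, where tr = trace, c_1 = sum of the principal 2×2 minors, det = det(Sigma):
  tr = 6 + 7 + 3 = 16,
  c_1 = (6·7 - (-1)²) + (6·3 - (0)²) + (7·3 - (0)²) = 41 + 18 + 21 = 80,
  det = 6·(7·3 - (0)²) - (-1)·((-1)·3 - (0)·(0)) + (0)·((-1)·(0) - 7·(0)) = 6·(21) - (-1)·(-3) + (0)·(0) = 123.
  So p(λ) = λ³ - 16λ² + 80λ - 123.
Step 2 — look for an integer root (rational root theorem: any rational root is an integer divisor of 123). Testing λ = 3:
  p(3) = 27 - 144 + 240 - 123 = 0  ✓
  Dividing out (λ - 3): p(λ) = (λ - 3)(λ² - 13λ + 41).
Step 3 — remaining eigenvalues from the quadratic λ² - 13λ + 41 = 0:
  Δ = 13² - 4·41 = 169 - 164 = 5,  λ = (13 ± √5)/2 = (13 ± 2.2361)/2 ≈ 7.618 or 5.382.
  Sorted: λ_1 = 7.618,  λ_2 = 5.382,  λ_3 = 3  (check: sum = 16 = tr ✓).

Step 4 — unit eigenvector for λ_1 ≈ 7.618: v spans the null space of (Sigma - λ_1 I), whose rows are
  r_1 = (-1.618, -1, 0),  r_2 = (-1, -0.618, 0),  r_3 = (0, 0, -4.618).
  v is orthogonal to every row, so take v ∝ r_1 × r_3 = ((-1)·(-4.618) - (0)·(0), (0)·(0) - (-1.618)·(-4.618), (-1.618)·(0) - (-1)·(0)) ≈ (4.618, -7.4721, 0).
  Let u = (4.618, -7.4721, 0).
  ||u|| = √((4.618)² + (-7.4721)² + (0)²) = √(77.1591) ≈ 8.784,  v_1 = u/||u|| ≈ (0.5257, -0.8507, 0) (||v_1|| = 1).

λ_1 = 7.618,  λ_2 = 5.382,  λ_3 = 3;  v_1 ≈ (0.5257, -0.8507, 0)


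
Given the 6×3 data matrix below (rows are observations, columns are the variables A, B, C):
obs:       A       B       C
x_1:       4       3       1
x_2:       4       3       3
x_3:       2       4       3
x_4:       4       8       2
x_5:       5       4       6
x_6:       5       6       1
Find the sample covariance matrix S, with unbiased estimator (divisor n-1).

Step 1 — column means:
  mean(A) = (4 + 4 + 2 + 4 + 5 + 5) / 6 = 24/6 = 4
  mean(B) = (3 + 3 + 4 + 8 + 4 + 6) / 6 = 28/6 = 4.6667
  mean(C) = (1 + 3 + 3 + 2 + 6 + 1) / 6 = 16/6 = 2.6667

Step 2 — sample covariance S[i,j] = (1/(n-1)) · Σ_k (x_{k,i} - mean_i) · (x_{k,j} - mean_j), with n-1 = 5.
  S[A,A] = ((0)·(0) + (0)·(0) + (-2)·(-2) + (0)·(0) + (1)·(1) + (1)·(1)) / 5 = 6/5 = 1.2
  S[A,B] = ((0)·(-1.6667) + (0)·(-1.6667) + (-2)·(-0.6667) + (0)·(3.3333) + (1)·(-0.6667) + (1)·(1.3333)) / 5 = 2/5 = 0.4
  S[A,C] = ((0)·(-1.6667) + (0)·(0.3333) + (-2)·(0.3333) + (0)·(-0.6667) + (1)·(3.3333) + (1)·(-1.6667)) / 5 = 1/5 = 0.2
  S[B,B] = ((-1.6667)·(-1.6667) + (-1.6667)·(-1.6667) + (-0.6667)·(-0.6667) + (3.3333)·(3.3333) + (-0.6667)·(-0.6667) + (1.3333)·(1.3333)) / 5 = 19.3333/5 = 3.8667
  S[B,C] = ((-1.6667)·(-1.6667) + (-1.6667)·(0.3333) + (-0.6667)·(0.3333) + (3.3333)·(-0.6667) + (-0.6667)·(3.3333) + (1.3333)·(-1.6667)) / 5 = -4.6667/5 = -0.9333
  S[C,C] = ((-1.6667)·(-1.6667) + (0.3333)·(0.3333) + (0.3333)·(0.3333) + (-0.6667)·(-0.6667) + (3.3333)·(3.3333) + (-1.6667)·(-1.6667)) / 5 = 17.3333/5 = 3.4667

S is symmetric (S[j,i] = S[i,j]). Assembling:

S = [[1.2, 0.4, 0.2],
 [0.4, 3.8667, -0.9333],
 [0.2, -0.9333, 3.4667]]


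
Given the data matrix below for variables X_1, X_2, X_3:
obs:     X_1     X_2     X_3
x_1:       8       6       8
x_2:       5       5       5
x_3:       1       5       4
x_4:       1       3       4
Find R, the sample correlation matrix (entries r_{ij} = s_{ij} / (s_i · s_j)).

Step 1 — column means:
  mean(X_1) = (8 + 5 + 1 + 1) / 4 = 15/4 = 3.75
  mean(X_2) = (6 + 5 + 5 + 3) / 4 = 19/4 = 4.75
  mean(X_3) = (8 + 5 + 4 + 4) / 4 = 21/4 = 5.25

Step 2 — sample variances and covariances s[i,j] = (1/(n-1)) · Σ_k (x_{k,i} - mean_i) · (x_{k,j} - mean_j), with n-1 = 3:
  s[X_1,X_1] = ((4.25)·(4.25) + (1.25)·(1.25) + (-2.75)·(-2.75) + (-2.75)·(-2.75)) / 3 = 34.75/3 = 11.5833
  s[X_1,X_2] = ((4.25)·(1.25) + (1.25)·(0.25) + (-2.75)·(0.25) + (-2.75)·(-1.75)) / 3 = 9.75/3 = 3.25
  s[X_1,X_3] = ((4.25)·(2.75) + (1.25)·(-0.25) + (-2.75)·(-1.25) + (-2.75)·(-1.25)) / 3 = 18.25/3 = 6.0833
  s[X_2,X_2] = ((1.25)·(1.25) + (0.25)·(0.25) + (0.25)·(0.25) + (-1.75)·(-1.75)) / 3 = 4.75/3 = 1.5833
  s[X_2,X_3] = ((1.25)·(2.75) + (0.25)·(-0.25) + (0.25)·(-1.25) + (-1.75)·(-1.25)) / 3 = 5.25/3 = 1.75
  s[X_3,X_3] = ((2.75)·(2.75) + (-0.25)·(-0.25) + (-1.25)·(-1.25) + (-1.25)·(-1.25)) / 3 = 10.75/3 = 3.5833
  Sample standard deviations s_i = √(s[i,i]):
  s(X_1) = √(11.5833) = 3.4034
  s(X_2) = √(1.5833) = 1.2583
  s(X_3) = √(3.5833) = 1.893

Step 3 — r_{ij} = s_{ij} / (s_i · s_j):
  r[X_1,X_1] = 1 (diagonal).
  r[X_1,X_2] = 3.25 / (3.4034 · 1.2583) = 3.25 / 4.2826 = 0.7589
  r[X_1,X_3] = 6.0833 / (3.4034 · 1.893) = 6.0833 / 6.4426 = 0.9442
  r[X_2,X_2] = 1 (diagonal).
  r[X_2,X_3] = 1.75 / (1.2583 · 1.893) = 1.75 / 2.3819 = 0.7347
  r[X_3,X_3] = 1 (diagonal).

R is symmetric with unit diagonal. Assembling:

R = [[1, 0.7589, 0.9442],
 [0.7589, 1, 0.7347],
 [0.9442, 0.7347, 1]]
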